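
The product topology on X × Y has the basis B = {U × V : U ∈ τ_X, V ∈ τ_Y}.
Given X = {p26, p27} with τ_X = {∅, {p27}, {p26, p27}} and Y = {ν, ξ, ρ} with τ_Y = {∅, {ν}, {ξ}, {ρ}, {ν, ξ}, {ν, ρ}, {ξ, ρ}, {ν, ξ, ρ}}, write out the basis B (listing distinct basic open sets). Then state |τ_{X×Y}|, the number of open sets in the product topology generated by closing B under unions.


Basis B = {∅ × ∅, {p27} × {ν}, {p27} × {ξ}, {p27} × {ρ}, {p26, p27} × {ν}, {p26, p27} × {ξ}, {p26, p27} × {ρ}, {p27} × {ν, ξ}, {p27} × {ν, ρ}, {p27} × {ξ, ρ}, {p27} × {ν, ξ, ρ}, {p26, p27} × {ν, ξ}, {p26, p27} × {ν, ρ}, {p26, p27} × {ξ, ρ}, {p26, p27} × {ν, ξ, ρ}}; |τ_{X×Y}| = 27.

Enumerate products U × V with U ∈ τ_X, V ∈ τ_Y (deduplicated):
  ∅ × ∅ = {} (∅)
  {p27} × {ν} = {(p27,ν)}
  {p27} × {ξ} = {(p27,ξ)}
  {p27} × {ρ} = {(p27,ρ)}
  {p26, p27} × {ν} = {(p26,ν), (p27,ν)}
  {p26, p27} × {ξ} = {(p26,ξ), (p27,ξ)}
  {p26, p27} × {ρ} = {(p26,ρ), (p27,ρ)}
  {p27} × {ν, ξ} = {(p27,ν), (p27,ξ)}
  {p27} × {ν, ρ} = {(p27,ν), (p27,ρ)}
  {p27} × {ξ, ρ} = {(p27,ξ), (p27,ρ)}
  {p27} × {ν, ξ, ρ} = {(p27,ν), (p27,ξ), (p27,ρ)}
  {p26, p27} × {ν, ξ} = {(p26,ν), (p26,ξ), (p27,ν), (p27,ξ)}
  {p26, p27} × {ν, ρ} = {(p26,ν), (p26,ρ), (p27,ν), (p27,ρ)}
  {p26, p27} × {ξ, ρ} = {(p26,ξ), (p26,ρ), (p27,ξ), (p27,ρ)}
  {p26, p27} × {ν, ξ, ρ} = {(p26,ν), (p26,ξ), (p26,ρ), (p27,ν), (p27,ξ), (p27,ρ)}
These 15 distinct sets form the basis B.
Close under arbitrary unions to get τ_{X×Y}; counting gives |τ_{X×Y}| = 27.


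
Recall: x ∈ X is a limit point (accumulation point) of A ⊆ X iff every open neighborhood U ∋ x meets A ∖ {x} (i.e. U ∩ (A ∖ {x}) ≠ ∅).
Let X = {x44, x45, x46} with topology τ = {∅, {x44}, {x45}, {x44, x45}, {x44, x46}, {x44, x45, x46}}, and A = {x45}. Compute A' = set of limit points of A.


A' = ∅

For each x ∈ X, list the open sets U ∈ τ with x ∈ U, then check whether U ∩ (A ∖ {x}) ≠ ∅ for every such U.
  x = x44: open {x44} ∋ x has {x44} ∩ (A ∖ {x44}) = ∅, so x is NOT a limit point.
  x = x45: open {x45} ∋ x has {x45} ∩ (A ∖ {x45}) = ∅, so x is NOT a limit point.
  x = x46: open {x44, x46} ∋ x has {x44, x46} ∩ (A ∖ {x46}) = ∅, so x is NOT a limit point.
Collecting: A' = ∅.


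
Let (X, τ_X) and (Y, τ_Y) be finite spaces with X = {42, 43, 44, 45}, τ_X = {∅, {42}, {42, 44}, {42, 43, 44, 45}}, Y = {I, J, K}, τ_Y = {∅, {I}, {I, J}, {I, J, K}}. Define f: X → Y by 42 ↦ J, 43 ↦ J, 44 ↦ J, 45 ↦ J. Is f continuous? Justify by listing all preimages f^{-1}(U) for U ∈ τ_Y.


f IS continuous.

Compute f^{-1}(U) for each U ∈ τ_Y:
  U = ∅: f^{-1}(U) = ∅ ∈ τ_X ✓.
  U = {I}: f^{-1}(U) = ∅ ∈ τ_X ✓.
  U = {I, J}: f^{-1}(U) = {42, 43, 44, 45} ∈ τ_X ✓.
  U = {I, J, K}: f^{-1}(U) = {42, 43, 44, 45} ∈ τ_X ✓.
Every preimage lies in τ_X, so f IS continuous.


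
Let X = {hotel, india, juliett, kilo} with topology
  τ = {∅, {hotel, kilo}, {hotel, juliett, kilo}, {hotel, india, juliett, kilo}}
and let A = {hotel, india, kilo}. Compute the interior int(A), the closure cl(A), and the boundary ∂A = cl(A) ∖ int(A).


int(A) = {hotel, kilo}, cl(A) = {hotel, india, juliett, kilo}, ∂A = {india, juliett}.

Closed sets in (X, τ) are complements of opens:
  closed(X, τ) = {∅, {india}, {india, juliett}, {hotel, india, juliett, kilo}}.
int(A) = ⋃ {U ∈ τ : U ⊆ A}. Opens contained in A: ∅, {hotel, kilo}.
Taking the union of these: int(A) = {hotel, kilo}.
cl(A) = ⋂ {C closed : A ⊆ C}. Closed sets containing A: {hotel, india, juliett, kilo}.
Intersecting these: cl(A) = {hotel, india, juliett, kilo}.
∂A = cl(A) ∖ int(A) = {hotel, india, juliett, kilo} ∖ {hotel, kilo} = {india, juliett}.


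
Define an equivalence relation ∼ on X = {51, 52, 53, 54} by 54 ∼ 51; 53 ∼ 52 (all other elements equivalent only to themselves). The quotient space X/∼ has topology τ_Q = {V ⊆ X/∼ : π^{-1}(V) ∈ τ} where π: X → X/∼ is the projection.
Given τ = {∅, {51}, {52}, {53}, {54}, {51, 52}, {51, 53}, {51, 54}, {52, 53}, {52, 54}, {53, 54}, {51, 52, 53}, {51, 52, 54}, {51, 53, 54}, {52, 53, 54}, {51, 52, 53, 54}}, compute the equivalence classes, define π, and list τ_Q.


X/∼ = {[51=54], [52=53]}; |τ_Q| = 4.

Equivalence classes: [51=54], [52=53].
Quotient map π: X → X/∼ sends 51 ↦ [51=54], 52 ↦ [52=53], 53 ↦ [52=53], 54 ↦ [51=54].
For each subset V ⊆ X/∼, compute π^{-1}(V) ⊆ X and check whether π^{-1}(V) ∈ τ. V is open in τ_Q iff π^{-1}(V) ∈ τ.
  V = {}: π^{-1}(V) = ∅ ∈ τ ✓.
  V = {[51=54]}: π^{-1}(V) = {51, 54} ∈ τ ✓.
  V = {[52=53]}: π^{-1}(V) = {52, 53} ∈ τ ✓.
  V = {[51=54], [52=53]}: π^{-1}(V) = {51, 52, 53, 54} ∈ τ ✓.
Open sets in the quotient: τ_Q = {{}, {[51=54]}, {[52=53]}, {[51=54], [52=53]}} (4 elements).


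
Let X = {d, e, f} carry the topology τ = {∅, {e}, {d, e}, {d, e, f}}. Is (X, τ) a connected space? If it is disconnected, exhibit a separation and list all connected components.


(X, τ) is connected.

Find clopen sets (U ∈ τ with X ∖ U ∈ τ):
  U = ∅, X ∖ U = {d, e, f} — both open, so U is clopen.
  U = {d, e, f}, X ∖ U = ∅ — both open, so U is clopen.
Only trivial clopens (∅ and X) exist, so (X, τ) is connected.
Compute connected components by grouping points that agree on all clopens:
  component: {d, e, f}


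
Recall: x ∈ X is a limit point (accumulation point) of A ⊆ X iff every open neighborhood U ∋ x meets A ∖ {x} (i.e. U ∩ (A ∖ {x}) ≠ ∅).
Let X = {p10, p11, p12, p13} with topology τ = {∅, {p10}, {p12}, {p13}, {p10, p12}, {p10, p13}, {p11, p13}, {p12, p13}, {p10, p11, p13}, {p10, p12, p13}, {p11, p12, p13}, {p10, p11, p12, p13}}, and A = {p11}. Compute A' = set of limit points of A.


A' = ∅

For each x ∈ X, list the open sets U ∈ τ with x ∈ U, then check whether U ∩ (A ∖ {x}) ≠ ∅ for every such U.
  x = p10: open {p10} ∋ x has {p10} ∩ (A ∖ {p10}) = ∅, so x is NOT a limit point.
  x = p11: open {p11, p13} ∋ x has {p11, p13} ∩ (A ∖ {p11}) = ∅, so x is NOT a limit point.
  x = p12: open {p12} ∋ x has {p12} ∩ (A ∖ {p12}) = ∅, so x is NOT a limit point.
  x = p13: open {p13} ∋ x has {p13} ∩ (A ∖ {p13}) = ∅, so x is NOT a limit point.
Collecting: A' = ∅.


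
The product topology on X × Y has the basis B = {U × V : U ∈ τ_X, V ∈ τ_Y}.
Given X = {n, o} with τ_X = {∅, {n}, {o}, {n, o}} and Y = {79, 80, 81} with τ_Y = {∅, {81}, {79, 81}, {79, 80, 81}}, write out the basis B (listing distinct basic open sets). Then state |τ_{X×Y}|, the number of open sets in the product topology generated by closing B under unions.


Basis B = {∅ × ∅, {n} × {81}, {o} × {81}, {n} × {79, 81}, {n, o} × {81}, {o} × {79, 81}, {n} × {79, 80, 81}, {o} × {79, 80, 81}, {n, o} × {79, 81}, {n, o} × {79, 80, 81}}; |τ_{X×Y}| = 16.

Enumerate products U × V with U ∈ τ_X, V ∈ τ_Y (deduplicated):
  ∅ × ∅ = {} (∅)
  {n} × {81} = {(n,81)}
  {o} × {81} = {(o,81)}
  {n} × {79, 81} = {(n,79), (n,81)}
  {n, o} × {81} = {(n,81), (o,81)}
  {o} × {79, 81} = {(o,79), (o,81)}
  {n} × {79, 80, 81} = {(n,79), (n,80), (n,81)}
  {o} × {79, 80, 81} = {(o,79), (o,80), (o,81)}
  {n, o} × {79, 81} = {(n,79), (n,81), (o,79), (o,81)}
  {n, o} × {79, 80, 81} = {(n,79), (n,80), (n,81), (o,79), (o,80), (o,81)}
These 10 distinct sets form the basis B.
Close under arbitrary unions to get τ_{X×Y}; counting gives |τ_{X×Y}| = 16.


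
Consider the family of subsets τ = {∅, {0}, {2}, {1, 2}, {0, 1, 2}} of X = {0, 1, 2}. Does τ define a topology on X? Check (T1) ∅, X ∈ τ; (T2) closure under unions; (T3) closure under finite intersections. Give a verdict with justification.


τ is NOT a topology on X.

Axiom (T1): ∅ ∈ τ? Yes; X ∈ τ? Yes.
Axiom (T2/T3): check pairwise unions and intersections of members of τ.
Counterexample for (T2): {0} ∪ {2} = {0, 2} ∉ τ. Therefore τ is NOT a topology.


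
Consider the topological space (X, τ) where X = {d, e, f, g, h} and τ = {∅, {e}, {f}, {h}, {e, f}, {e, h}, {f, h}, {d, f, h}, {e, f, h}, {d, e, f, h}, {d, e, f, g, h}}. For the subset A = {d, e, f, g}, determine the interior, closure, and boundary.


int(A) = {e, f}, cl(A) = {d, e, f, g}, ∂A = {d, g}.

Closed sets in (X, τ) are complements of opens:
  closed(X, τ) = {∅, {g}, {d, g}, {e, g}, {d, e, g}, {d, f, g}, {d, g, h}, {d, e, f, g}, {d, e, g, h}, {d, f, g, h}, {d, e, f, g, h}}.
int(A) = ⋃ {U ∈ τ : U ⊆ A}. Opens contained in A: ∅, {e}, {f}, {e, f}.
Taking the union of these: int(A) = {e, f}.
cl(A) = ⋂ {C closed : A ⊆ C}. Closed sets containing A: {d, e, f, g}, {d, e, f, g, h}.
Intersecting these: cl(A) = {d, e, f, g}.
∂A = cl(A) ∖ int(A) = {d, e, f, g} ∖ {e, f} = {d, g}.


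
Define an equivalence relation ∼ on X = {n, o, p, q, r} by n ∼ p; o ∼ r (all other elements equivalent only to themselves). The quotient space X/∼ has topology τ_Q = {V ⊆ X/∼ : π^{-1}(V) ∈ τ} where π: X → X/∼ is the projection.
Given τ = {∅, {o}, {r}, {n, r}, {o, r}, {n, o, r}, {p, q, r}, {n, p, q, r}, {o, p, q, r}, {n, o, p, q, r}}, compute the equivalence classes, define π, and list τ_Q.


X/∼ = {[n=p], [o=r], [q]}; |τ_Q| = 3.

Equivalence classes: [n=p], [o=r], [q].
Quotient map π: X → X/∼ sends n ↦ [n=p], o ↦ [o=r], p ↦ [n=p], q ↦ [q], r ↦ [o=r].
For each subset V ⊆ X/∼, compute π^{-1}(V) ⊆ X and check whether π^{-1}(V) ∈ τ. V is open in τ_Q iff π^{-1}(V) ∈ τ.
  V = {}: π^{-1}(V) = ∅ ∈ τ ✓.
  V = {[n=p]}: π^{-1}(V) = {n, p} ∉ τ ✗.
  V = {[o=r]}: π^{-1}(V) = {o, r} ∈ τ ✓.
  V = {[n=p], [o=r]}: π^{-1}(V) = {n, o, p, r} ∉ τ ✗.
  V = {[q]}: π^{-1}(V) = {q} ∉ τ ✗.
  V = {[n=p], [q]}: π^{-1}(V) = {n, p, q} ∉ τ ✗.
  V = {[o=r], [q]}: π^{-1}(V) = {o, q, r} ∉ τ ✗.
  V = {[n=p], [o=r], [q]}: π^{-1}(V) = {n, o, p, q, r} ∈ τ ✓.
Open sets in the quotient: τ_Q = {{}, {[o=r]}, {[n=p], [o=r], [q]}} (3 elements).


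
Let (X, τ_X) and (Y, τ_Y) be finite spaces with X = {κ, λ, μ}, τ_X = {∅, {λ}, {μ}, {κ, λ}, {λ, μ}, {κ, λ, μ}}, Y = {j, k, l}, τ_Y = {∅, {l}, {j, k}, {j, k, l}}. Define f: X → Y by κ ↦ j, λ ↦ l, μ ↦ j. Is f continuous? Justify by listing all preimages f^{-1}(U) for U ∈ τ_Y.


f is NOT continuous.

Compute f^{-1}(U) for each U ∈ τ_Y:
  U = ∅: f^{-1}(U) = ∅ ∈ τ_X ✓.
  U = {l}: f^{-1}(U) = {λ} ∈ τ_X ✓.
  U = {j, k}: f^{-1}(U) = {κ, μ} ∉ τ_X ✗.
  U = {j, k, l}: f^{-1}(U) = {κ, λ, μ} ∈ τ_X ✓.
Found U = {j, k} with f^{-1}(U) = {κ, μ} not in τ_X. Therefore f is NOT continuous.


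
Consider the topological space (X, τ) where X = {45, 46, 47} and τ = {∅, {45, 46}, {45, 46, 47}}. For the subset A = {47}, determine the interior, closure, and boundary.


int(A) = ∅, cl(A) = {47}, ∂A = {47}.

Closed sets in (X, τ) are complements of opens:
  closed(X, τ) = {∅, {47}, {45, 46, 47}}.
int(A) = ⋃ {U ∈ τ : U ⊆ A}. Opens contained in A: ∅.
Taking the union of these: int(A) = ∅.
cl(A) = ⋂ {C closed : A ⊆ C}. Closed sets containing A: {47}, {45, 46, 47}.
Intersecting these: cl(A) = {47}.
∂A = cl(A) ∖ int(A) = {47} ∖ ∅ = {47}.


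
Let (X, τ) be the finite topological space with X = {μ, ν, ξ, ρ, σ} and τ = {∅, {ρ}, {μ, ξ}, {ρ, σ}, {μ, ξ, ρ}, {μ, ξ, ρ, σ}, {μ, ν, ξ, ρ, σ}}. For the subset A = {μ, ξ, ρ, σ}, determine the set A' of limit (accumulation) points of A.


A' = {μ, ν, ξ, σ}

For each x ∈ X, list the open sets U ∈ τ with x ∈ U, then check whether U ∩ (A ∖ {x}) ≠ ∅ for every such U.
  x = μ: opens ∋ x are {μ, ξ}, {μ, ξ, ρ}, {μ, ξ, ρ, σ}, {μ, ν, ξ, ρ, σ}; each meets A ∖ {μ}, so x IS a limit point.
  x = ν: opens ∋ x are {μ, ν, ξ, ρ, σ}; each meets A ∖ {ν}, so x IS a limit point.
  x = ξ: opens ∋ x are {μ, ξ}, {μ, ξ, ρ}, {μ, ξ, ρ, σ}, {μ, ν, ξ, ρ, σ}; each meets A ∖ {ξ}, so x IS a limit point.
  x = ρ: open {ρ} ∋ x has {ρ} ∩ (A ∖ {ρ}) = ∅, so x is NOT a limit point.
  x = σ: opens ∋ x are {ρ, σ}, {μ, ξ, ρ, σ}, {μ, ν, ξ, ρ, σ}; each meets A ∖ {σ}, so x IS a limit point.
Collecting: A' = {μ, ν, ξ, σ}.


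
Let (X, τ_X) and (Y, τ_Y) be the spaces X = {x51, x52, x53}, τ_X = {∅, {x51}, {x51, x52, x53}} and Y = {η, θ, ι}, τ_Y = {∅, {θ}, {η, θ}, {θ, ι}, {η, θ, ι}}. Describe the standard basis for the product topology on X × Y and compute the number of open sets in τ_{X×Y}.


Basis B = {∅ × ∅, {x51} × {θ}, {x51} × {η, θ}, {x51} × {θ, ι}, {x51} × {η, θ, ι}, {x51, x52, x53} × {θ}, {x51, x52, x53} × {η, θ}, {x51, x52, x53} × {θ, ι}, {x51, x52, x53} × {η, θ, ι}}; |τ_{X×Y}| = 14.

Enumerate products U × V with U ∈ τ_X, V ∈ τ_Y (deduplicated):
  ∅ × ∅ = {} (∅)
  {x51} × {θ} = {(x51,θ)}
  {x51} × {η, θ} = {(x51,η), (x51,θ)}
  {x51} × {θ, ι} = {(x51,θ), (x51,ι)}
  {x51} × {η, θ, ι} = {(x51,η), (x51,θ), (x51,ι)}
  {x51, x52, x53} × {θ} = {(x51,θ), (x52,θ), (x53,θ)}
  {x51, x52, x53} × {η, θ} = {(x51,η), (x51,θ), (x52,η), (x52,θ), (x53,η), (x53,θ)}
  {x51, x52, x53} × {θ, ι} = {(x51,θ), (x51,ι), (x52,θ), (x52,ι), (x53,θ), (x53,ι)}
  {x51, x52, x53} × {η, θ, ι} = {(x51,η), (x51,θ), (x51,ι), (x52,η), (x52,θ), (x52,ι), (x53,η), (x53,θ), (x53,ι)}
These 9 distinct sets form the basis B.
Close under arbitrary unions to get τ_{X×Y}; counting gives |τ_{X×Y}| = 14.


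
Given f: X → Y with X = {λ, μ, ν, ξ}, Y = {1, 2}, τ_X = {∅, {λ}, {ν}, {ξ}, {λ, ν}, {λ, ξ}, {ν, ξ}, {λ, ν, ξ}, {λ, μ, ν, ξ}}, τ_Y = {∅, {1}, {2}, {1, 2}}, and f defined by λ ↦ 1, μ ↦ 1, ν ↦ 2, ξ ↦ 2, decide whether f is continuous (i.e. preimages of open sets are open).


f is NOT continuous.

Compute f^{-1}(U) for each U ∈ τ_Y:
  U = ∅: f^{-1}(U) = ∅ ∈ τ_X ✓.
  U = {1}: f^{-1}(U) = {λ, μ} ∉ τ_X ✗.
  U = {2}: f^{-1}(U) = {ν, ξ} ∈ τ_X ✓.
  U = {1, 2}: f^{-1}(U) = {λ, μ, ν, ξ} ∈ τ_X ✓.
Found U = {1} with f^{-1}(U) = {λ, μ} not in τ_X. Therefore f is NOT continuous.


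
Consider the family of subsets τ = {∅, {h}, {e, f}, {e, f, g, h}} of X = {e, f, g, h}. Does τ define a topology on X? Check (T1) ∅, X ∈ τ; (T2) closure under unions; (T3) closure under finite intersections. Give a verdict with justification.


τ is NOT a topology on X.

Axiom (T1): ∅ ∈ τ? Yes; X ∈ τ? Yes.
Axiom (T2/T3): check pairwise unions and intersections of members of τ.
Counterexample for (T2): {h} ∪ {e, f} = {e, f, h} ∉ τ. Therefore τ is NOT a topology.


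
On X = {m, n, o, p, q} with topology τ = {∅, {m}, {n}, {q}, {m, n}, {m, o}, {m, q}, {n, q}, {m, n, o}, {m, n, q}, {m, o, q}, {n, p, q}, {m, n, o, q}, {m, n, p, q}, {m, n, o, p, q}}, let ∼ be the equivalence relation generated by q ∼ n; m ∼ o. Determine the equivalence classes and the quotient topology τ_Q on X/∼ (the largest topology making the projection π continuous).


X/∼ = {[m=o], [n=q], [p]}; |τ_Q| = 6.

Equivalence classes: [m=o], [n=q], [p].
Quotient map π: X → X/∼ sends m ↦ [m=o], n ↦ [n=q], o ↦ [m=o], p ↦ [p], q ↦ [n=q].
For each subset V ⊆ X/∼, compute π^{-1}(V) ⊆ X and check whether π^{-1}(V) ∈ τ. V is open in τ_Q iff π^{-1}(V) ∈ τ.
  V = {}: π^{-1}(V) = ∅ ∈ τ ✓.
  V = {[m=o]}: π^{-1}(V) = {m, o} ∈ τ ✓.
  V = {[n=q]}: π^{-1}(V) = {n, q} ∈ τ ✓.
  V = {[m=o], [n=q]}: π^{-1}(V) = {m, n, o, q} ∈ τ ✓.
  V = {[p]}: π^{-1}(V) = {p} ∉ τ ✗.
  V = {[m=o], [p]}: π^{-1}(V) = {m, o, p} ∉ τ ✗.
  V = {[n=q], [p]}: π^{-1}(V) = {n, p, q} ∈ τ ✓.
  V = {[m=o], [n=q], [p]}: π^{-1}(V) = {m, n, o, p, q} ∈ τ ✓.
Open sets in the quotient: τ_Q = {{}, {[m=o]}, {[n=q]}, {[m=o], [n=q]}, {[n=q], [p]}, {[m=o], [n=q], [p]}} (6 elements).


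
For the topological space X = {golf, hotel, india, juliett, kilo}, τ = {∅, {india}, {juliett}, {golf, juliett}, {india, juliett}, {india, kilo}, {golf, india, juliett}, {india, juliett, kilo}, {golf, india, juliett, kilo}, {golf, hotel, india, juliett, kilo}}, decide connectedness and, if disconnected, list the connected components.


(X, τ) is connected.

Find clopen sets (U ∈ τ with X ∖ U ∈ τ):
  U = ∅, X ∖ U = {golf, hotel, india, juliett, kilo} — both open, so U is clopen.
  U = {golf, hotel, india, juliett, kilo}, X ∖ U = ∅ — both open, so U is clopen.
Only trivial clopens (∅ and X) exist, so (X, τ) is connected.
Compute connected components by grouping points that agree on all clopens:
  component: {golf, hotel, india, juliett, kilo}


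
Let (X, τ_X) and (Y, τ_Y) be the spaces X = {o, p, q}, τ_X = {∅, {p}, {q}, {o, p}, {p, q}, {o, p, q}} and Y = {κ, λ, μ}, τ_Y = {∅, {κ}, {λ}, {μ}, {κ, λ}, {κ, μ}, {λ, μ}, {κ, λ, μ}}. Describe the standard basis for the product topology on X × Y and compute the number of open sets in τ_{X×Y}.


Basis B = {∅ × ∅, {p} × {κ}, {p} × {λ}, {p} × {μ}, {q} × {κ}, {q} × {λ}, {q} × {μ}, {o, p} × {κ}, {o, p} × {λ}, {o, p} × {μ}, {p} × {κ, λ}, {p} × {κ, μ}, {p, q} × {κ}, {p} × {λ, μ}, {p, q} × {λ}, {p, q} × {μ}, {q} × {κ, λ}, {q} × {κ, μ}, {q} × {λ, μ}, {o, p, q} × {κ}, {o, p, q} × {λ}, {o, p, q} × {μ}, {p} × {κ, λ, μ}, {q} × {κ, λ, μ}, {o, p} × {κ, λ}, {o, p} × {κ, μ}, {o, p} × {λ, μ}, {p, q} × {κ, λ}, {p, q} × {κ, μ}, {p, q} × {λ, μ}, {o, p} × {κ, λ, μ}, {o, p, q} × {κ, λ}, {o, p, q} × {κ, μ}, {o, p, q} × {λ, μ}, {p, q} × {κ, λ, μ}, {o, p, q} × {κ, λ, μ}}; |τ_{X×Y}| = 216.

Enumerate products U × V with U ∈ τ_X, V ∈ τ_Y (deduplicated):
  ∅ × ∅ = {} (∅)
  {p} × {κ} = {(p,κ)}
  {p} × {λ} = {(p,λ)}
  {p} × {μ} = {(p,μ)}
  {q} × {κ} = {(q,κ)}
  {q} × {λ} = {(q,λ)}
  {q} × {μ} = {(q,μ)}
  {o, p} × {κ} = {(o,κ), (p,κ)}
  {o, p} × {λ} = {(o,λ), (p,λ)}
  {o, p} × {μ} = {(o,μ), (p,μ)}
  {p} × {κ, λ} = {(p,κ), (p,λ)}
  {p} × {κ, μ} = {(p,κ), (p,μ)}
  {p, q} × {κ} = {(p,κ), (q,κ)}
  {p} × {λ, μ} = {(p,λ), (p,μ)}
  {p, q} × {λ} = {(p,λ), (q,λ)}
  {p, q} × {μ} = {(p,μ), (q,μ)}
  {q} × {κ, λ} = {(q,κ), (q,λ)}
  {q} × {κ, μ} = {(q,κ), (q,μ)}
  {q} × {λ, μ} = {(q,λ), (q,μ)}
  {o, p, q} × {κ} = {(o,κ), (p,κ), (q,κ)}
  {o, p, q} × {λ} = {(o,λ), (p,λ), (q,λ)}
  {o, p, q} × {μ} = {(o,μ), (p,μ), (q,μ)}
  {p} × {κ, λ, μ} = {(p,κ), (p,λ), (p,μ)}
  {q} × {κ, λ, μ} = {(q,κ), (q,λ), (q,μ)}
  {o, p} × {κ, λ} = {(o,κ), (o,λ), (p,κ), (p,λ)}
  {o, p} × {κ, μ} = {(o,κ), (o,μ), (p,κ), (p,μ)}
  {o, p} × {λ, μ} = {(o,λ), (o,μ), (p,λ), (p,μ)}
  {p, q} × {κ, λ} = {(p,κ), (p,λ), (q,κ), (q,λ)}
  {p, q} × {κ, μ} = {(p,κ), (p,μ), (q,κ), (q,μ)}
  {p, q} × {λ, μ} = {(p,λ), (p,μ), (q,λ), (q,μ)}
  {o, p} × {κ, λ, μ} = {(o,κ), (o,λ), (o,μ), (p,κ), (p,λ), (p,μ)}
  {o, p, q} × {κ, λ} = {(o,κ), (o,λ), (p,κ), (p,λ), (q,κ), (q,λ)}
  {o, p, q} × {κ, μ} = {(o,κ), (o,μ), (p,κ), (p,μ), (q,κ), (q,μ)}
  {o, p, q} × {λ, μ} = {(o,λ), (o,μ), (p,λ), (p,μ), (q,λ), (q,μ)}
  {p, q} × {κ, λ, μ} = {(p,κ), (p,λ), (p,μ), (q,κ), (q,λ), (q,μ)}
  {o, p, q} × {κ, λ, μ} = {(o,κ), (o,λ), (o,μ), (p,κ), (p,λ), (p,μ), (q,κ), (q,λ), (q,μ)}
These 36 distinct sets form the basis B.
Close under arbitrary unions to get τ_{X×Y}; counting gives |τ_{X×Y}| = 216.


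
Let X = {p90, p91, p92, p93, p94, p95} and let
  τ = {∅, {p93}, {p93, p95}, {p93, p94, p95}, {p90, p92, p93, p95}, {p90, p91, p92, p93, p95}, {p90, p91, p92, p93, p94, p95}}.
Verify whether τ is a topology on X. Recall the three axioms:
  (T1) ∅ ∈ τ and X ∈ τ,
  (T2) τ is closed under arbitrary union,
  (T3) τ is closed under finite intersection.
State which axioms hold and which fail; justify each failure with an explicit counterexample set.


τ is NOT a topology on X.

Axiom (T1): ∅ ∈ τ? Yes; X ∈ τ? Yes.
Axiom (T2/T3): check pairwise unions and intersections of members of τ.
Counterexample for (T2): {p93, p94, p95} ∪ {p90, p92, p93, p95} = {p90, p92, p93, p94, p95} ∉ τ. Therefore τ is NOT a topology.


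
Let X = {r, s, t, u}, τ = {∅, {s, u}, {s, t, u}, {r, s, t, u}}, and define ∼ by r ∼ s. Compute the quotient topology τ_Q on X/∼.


X/∼ = {[r=s], [t], [u]}; |τ_Q| = 2.

Equivalence classes: [r=s], [t], [u].
Quotient map π: X → X/∼ sends r ↦ [r=s], s ↦ [r=s], t ↦ [t], u ↦ [u].
For each subset V ⊆ X/∼, compute π^{-1}(V) ⊆ X and check whether π^{-1}(V) ∈ τ. V is open in τ_Q iff π^{-1}(V) ∈ τ.
  V = {}: π^{-1}(V) = ∅ ∈ τ ✓.
  V = {[r=s]}: π^{-1}(V) = {r, s} ∉ τ ✗.
  V = {[t]}: π^{-1}(V) = {t} ∉ τ ✗.
  V = {[r=s], [t]}: π^{-1}(V) = {r, s, t} ∉ τ ✗.
  V = {[u]}: π^{-1}(V) = {u} ∉ τ ✗.
  V = {[r=s], [u]}: π^{-1}(V) = {r, s, u} ∉ τ ✗.
  V = {[t], [u]}: π^{-1}(V) = {t, u} ∉ τ ✗.
  V = {[r=s], [t], [u]}: π^{-1}(V) = {r, s, t, u} ∈ τ ✓.
Open sets in the quotient: τ_Q = {{}, {[r=s], [t], [u]}} (2 elements).


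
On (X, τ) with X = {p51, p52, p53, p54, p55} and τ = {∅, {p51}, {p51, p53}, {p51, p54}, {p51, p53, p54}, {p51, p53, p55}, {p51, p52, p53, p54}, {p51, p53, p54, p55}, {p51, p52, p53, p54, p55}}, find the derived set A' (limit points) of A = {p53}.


A' = {p52, p55}

For each x ∈ X, list the open sets U ∈ τ with x ∈ U, then check whether U ∩ (A ∖ {x}) ≠ ∅ for every such U.
  x = p51: open {p51} ∋ x has {p51} ∩ (A ∖ {p51}) = ∅, so x is NOT a limit point.
  x = p52: opens ∋ x are {p51, p52, p53, p54}, {p51, p52, p53, p54, p55}; each meets A ∖ {p52}, so x IS a limit point.
  x = p53: open {p51, p53} ∋ x has {p51, p53} ∩ (A ∖ {p53}) = ∅, so x is NOT a limit point.
  x = p54: open {p51, p54} ∋ x has {p51, p54} ∩ (A ∖ {p54}) = ∅, so x is NOT a limit point.
  x = p55: opens ∋ x are {p51, p53, p55}, {p51, p53, p54, p55}, {p51, p52, p53, p54, p55}; each meets A ∖ {p55}, so x IS a limit point.
Collecting: A' = {p52, p55}.


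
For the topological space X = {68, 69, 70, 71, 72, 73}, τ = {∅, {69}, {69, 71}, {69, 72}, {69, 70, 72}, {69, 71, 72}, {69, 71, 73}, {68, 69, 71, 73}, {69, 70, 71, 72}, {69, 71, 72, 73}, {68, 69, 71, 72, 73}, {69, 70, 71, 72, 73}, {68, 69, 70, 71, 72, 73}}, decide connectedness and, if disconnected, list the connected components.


(X, τ) is connected.

Find clopen sets (U ∈ τ with X ∖ U ∈ τ):
  U = ∅, X ∖ U = {68, 69, 70, 71, 72, 73} — both open, so U is clopen.
  U = {68, 69, 70, 71, 72, 73}, X ∖ U = ∅ — both open, so U is clopen.
Only trivial clopens (∅ and X) exist, so (X, τ) is connected.
Compute connected components by grouping points that agree on all clopens:
  component: {68, 69, 70, 71, 72, 73}


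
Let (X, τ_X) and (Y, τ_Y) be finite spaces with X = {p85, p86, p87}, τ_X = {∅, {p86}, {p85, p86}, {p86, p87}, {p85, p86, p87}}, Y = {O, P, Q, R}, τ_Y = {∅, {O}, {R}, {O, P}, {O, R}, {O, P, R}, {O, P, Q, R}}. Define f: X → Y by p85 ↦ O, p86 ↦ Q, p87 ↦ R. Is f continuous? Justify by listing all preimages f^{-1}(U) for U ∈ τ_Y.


f is NOT continuous.

Compute f^{-1}(U) for each U ∈ τ_Y:
  U = ∅: f^{-1}(U) = ∅ ∈ τ_X ✓.
  U = {O}: f^{-1}(U) = {p85} ∉ τ_X ✗.
  U = {R}: f^{-1}(U) = {p87} ∉ τ_X ✗.
  U = {O, P}: f^{-1}(U) = {p85} ∉ τ_X ✗.
  U = {O, R}: f^{-1}(U) = {p85, p87} ∉ τ_X ✗.
  U = {O, P, R}: f^{-1}(U) = {p85, p87} ∉ τ_X ✗.
  U = {O, P, Q, R}: f^{-1}(U) = {p85, p86, p87} ∈ τ_X ✓.
Found U = {O} with f^{-1}(U) = {p85} not in τ_X. Therefore f is NOT continuous.


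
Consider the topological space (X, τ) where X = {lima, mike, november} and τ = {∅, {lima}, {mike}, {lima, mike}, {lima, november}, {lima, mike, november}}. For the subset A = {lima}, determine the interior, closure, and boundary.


int(A) = {lima}, cl(A) = {lima, november}, ∂A = {november}.

Closed sets in (X, τ) are complements of opens:
  closed(X, τ) = {∅, {mike}, {november}, {lima, november}, {mike, november}, {lima, mike, november}}.
int(A) = ⋃ {U ∈ τ : U ⊆ A}. Opens contained in A: ∅, {lima}.
Taking the union of these: int(A) = {lima}.
cl(A) = ⋂ {C closed : A ⊆ C}. Closed sets containing A: {lima, november}, {lima, mike, november}.
Intersecting these: cl(A) = {lima, november}.
∂A = cl(A) ∖ int(A) = {lima, november} ∖ {lima} = {november}.


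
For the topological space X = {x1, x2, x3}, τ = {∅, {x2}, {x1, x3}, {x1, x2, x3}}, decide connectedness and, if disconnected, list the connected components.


(X, τ) is disconnected; components = [{x2}, {x1, x3}].

Find clopen sets (U ∈ τ with X ∖ U ∈ τ):
  U = ∅, X ∖ U = {x1, x2, x3} — both open, so U is clopen.
  U = {x2}, X ∖ U = {x1, x3} — both open, so U is clopen.
  U = {x1, x3}, X ∖ U = {x2} — both open, so U is clopen.
  U = {x1, x2, x3}, X ∖ U = ∅ — both open, so U is clopen.
Nontrivial clopen(s) exist: e.g. {x1, x3}. So (X, τ) is disconnected.
Compute connected components by grouping points that agree on all clopens:
  component: {x2}
  component: {x1, x3}


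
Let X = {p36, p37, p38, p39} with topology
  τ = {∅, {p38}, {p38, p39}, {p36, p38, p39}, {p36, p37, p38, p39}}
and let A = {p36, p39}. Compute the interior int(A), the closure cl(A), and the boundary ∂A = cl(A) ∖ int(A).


int(A) = ∅, cl(A) = {p36, p37, p39}, ∂A = {p36, p37, p39}.

Closed sets in (X, τ) are complements of opens:
  closed(X, τ) = {∅, {p37}, {p36, p37}, {p36, p37, p39}, {p36, p37, p38, p39}}.
int(A) = ⋃ {U ∈ τ : U ⊆ A}. Opens contained in A: ∅.
Taking the union of these: int(A) = ∅.
cl(A) = ⋂ {C closed : A ⊆ C}. Closed sets containing A: {p36, p37, p39}, {p36, p37, p38, p39}.
Intersecting these: cl(A) = {p36, p37, p39}.
∂A = cl(A) ∖ int(A) = {p36, p37, p39} ∖ ∅ = {p36, p37, p39}.


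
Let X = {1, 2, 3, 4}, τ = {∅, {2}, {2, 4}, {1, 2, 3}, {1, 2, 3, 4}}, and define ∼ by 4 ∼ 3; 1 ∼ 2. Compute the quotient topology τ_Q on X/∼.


X/∼ = {[1=2], [3=4]}; |τ_Q| = 2.

Equivalence classes: [1=2], [3=4].
Quotient map π: X → X/∼ sends 1 ↦ [1=2], 2 ↦ [1=2], 3 ↦ [3=4], 4 ↦ [3=4].
For each subset V ⊆ X/∼, compute π^{-1}(V) ⊆ X and check whether π^{-1}(V) ∈ τ. V is open in τ_Q iff π^{-1}(V) ∈ τ.
  V = {}: π^{-1}(V) = ∅ ∈ τ ✓.
  V = {[1=2]}: π^{-1}(V) = {1, 2} ∉ τ ✗.
  V = {[3=4]}: π^{-1}(V) = {3, 4} ∉ τ ✗.
  V = {[1=2], [3=4]}: π^{-1}(V) = {1, 2, 3, 4} ∈ τ ✓.
Open sets in the quotient: τ_Q = {{}, {[1=2], [3=4]}} (2 elements).


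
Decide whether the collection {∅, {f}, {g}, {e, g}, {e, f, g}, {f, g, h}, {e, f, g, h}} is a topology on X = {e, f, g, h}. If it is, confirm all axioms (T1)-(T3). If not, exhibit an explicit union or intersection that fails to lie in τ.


τ is NOT a topology on X.

Axiom (T1): ∅ ∈ τ? Yes; X ∈ τ? Yes.
Axiom (T2/T3): check pairwise unions and intersections of members of τ.
Counterexample for (T2): {f} ∪ {g} = {f, g} ∉ τ. Therefore τ is NOT a topology.


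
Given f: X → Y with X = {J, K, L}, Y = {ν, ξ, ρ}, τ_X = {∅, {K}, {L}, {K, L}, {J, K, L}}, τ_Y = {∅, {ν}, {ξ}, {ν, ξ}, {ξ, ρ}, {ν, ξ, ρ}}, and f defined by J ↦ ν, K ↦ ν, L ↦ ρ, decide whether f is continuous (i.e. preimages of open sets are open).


f is NOT continuous.

Compute f^{-1}(U) for each U ∈ τ_Y:
  U = ∅: f^{-1}(U) = ∅ ∈ τ_X ✓.
  U = {ν}: f^{-1}(U) = {J, K} ∉ τ_X ✗.
  U = {ξ}: f^{-1}(U) = ∅ ∈ τ_X ✓.
  U = {ν, ξ}: f^{-1}(U) = {J, K} ∉ τ_X ✗.
  U = {ξ, ρ}: f^{-1}(U) = {L} ∈ τ_X ✓.
  U = {ν, ξ, ρ}: f^{-1}(U) = {J, K, L} ∈ τ_X ✓.
Found U = {ν} with f^{-1}(U) = {J, K} not in τ_X. Therefore f is NOT continuous.


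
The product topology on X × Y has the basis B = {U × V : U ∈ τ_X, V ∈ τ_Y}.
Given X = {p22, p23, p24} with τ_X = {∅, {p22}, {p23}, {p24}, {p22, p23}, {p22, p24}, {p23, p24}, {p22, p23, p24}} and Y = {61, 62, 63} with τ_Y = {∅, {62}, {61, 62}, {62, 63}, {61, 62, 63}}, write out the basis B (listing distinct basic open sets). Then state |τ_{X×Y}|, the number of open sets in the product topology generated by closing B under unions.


Basis B = {∅ × ∅, {p22} × {62}, {p23} × {62}, {p24} × {62}, {p22} × {61, 62}, {p22} × {62, 63}, {p22, p23} × {62}, {p22, p24} × {62}, {p23} × {61, 62}, {p23} × {62, 63}, {p23, p24} × {62}, {p24} × {61, 62}, {p24} × {62, 63}, {p22} × {61, 62, 63}, {p22, p23, p24} × {62}, {p23} × {61, 62, 63}, {p24} × {61, 62, 63}, {p22, p23} × {61, 62}, {p22, p24} × {61, 62}, {p22, p23} × {62, 63}, {p22, p24} × {62, 63}, {p23, p24} × {61, 62}, {p23, p24} × {62, 63}, {p22, p23} × {61, 62, 63}, {p22, p24} × {61, 62, 63}, {p22, p23, p24} × {61, 62}, {p22, p23, p24} × {62, 63}, {p23, p24} × {61, 62, 63}, {p22, p23, p24} × {61, 62, 63}}; |τ_{X×Y}| = 125.

Enumerate products U × V with U ∈ τ_X, V ∈ τ_Y (deduplicated):
  ∅ × ∅ = {} (∅)
  {p22} × {62} = {(p22,62)}
  {p23} × {62} = {(p23,62)}
  {p24} × {62} = {(p24,62)}
  {p22} × {61, 62} = {(p22,61), (p22,62)}
  {p22} × {62, 63} = {(p22,62), (p22,63)}
  {p22, p23} × {62} = {(p22,62), (p23,62)}
  {p22, p24} × {62} = {(p22,62), (p24,62)}
  {p23} × {61, 62} = {(p23,61), (p23,62)}
  {p23} × {62, 63} = {(p23,62), (p23,63)}
  {p23, p24} × {62} = {(p23,62), (p24,62)}
  {p24} × {61, 62} = {(p24,61), (p24,62)}
  {p24} × {62, 63} = {(p24,62), (p24,63)}
  {p22} × {61, 62, 63} = {(p22,61), (p22,62), (p22,63)}
  {p22, p23, p24} × {62} = {(p22,62), (p23,62), (p24,62)}
  {p23} × {61, 62, 63} = {(p23,61), (p23,62), (p23,63)}
  {p24} × {61, 62, 63} = {(p24,61), (p24,62), (p24,63)}
  {p22, p23} × {61, 62} = {(p22,61), (p22,62), (p23,61), (p23,62)}
  {p22, p24} × {61, 62} = {(p22,61), (p22,62), (p24,61), (p24,62)}
  {p22, p23} × {62, 63} = {(p22,62), (p22,63), (p23,62), (p23,63)}
  {p22, p24} × {62, 63} = {(p22,62), (p22,63), (p24,62), (p24,63)}
  {p23, p24} × {61, 62} = {(p23,61), (p23,62), (p24,61), (p24,62)}
  {p23, p24} × {62, 63} = {(p23,62), (p23,63), (p24,62), (p24,63)}
  {p22, p23} × {61, 62, 63} = {(p22,61), (p22,62), (p22,63), (p23,61), (p23,62), (p23,63)}
  {p22, p24} × {61, 62, 63} = {(p22,61), (p22,62), (p22,63), (p24,61), (p24,62), (p24,63)}
  {p22, p23, p24} × {61, 62} = {(p22,61), (p22,62), (p23,61), (p23,62), (p24,61), (p24,62)}
  {p22, p23, p24} × {62, 63} = {(p22,62), (p22,63), (p23,62), (p23,63), (p24,62), (p24,63)}
  {p23, p24} × {61, 62, 63} = {(p23,61), (p23,62), (p23,63), (p24,61), (p24,62), (p24,63)}
  {p22, p23, p24} × {61, 62, 63} = {(p22,61), (p22,62), (p22,63), (p23,61), (p23,62), (p23,63), (p24,61), (p24,62), (p24,63)}
These 29 distinct sets form the basis B.
Close under arbitrary unions to get τ_{X×Y}; counting gives |τ_{X×Y}| = 125.


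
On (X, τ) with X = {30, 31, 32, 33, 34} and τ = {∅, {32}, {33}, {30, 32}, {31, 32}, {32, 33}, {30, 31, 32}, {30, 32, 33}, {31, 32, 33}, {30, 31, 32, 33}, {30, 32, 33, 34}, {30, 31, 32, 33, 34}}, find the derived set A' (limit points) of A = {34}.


A' = ∅

For each x ∈ X, list the open sets U ∈ τ with x ∈ U, then check whether U ∩ (A ∖ {x}) ≠ ∅ for every such U.
  x = 30: open {30, 32} ∋ x has {30, 32} ∩ (A ∖ {30}) = ∅, so x is NOT a limit point.
  x = 31: open {31, 32} ∋ x has {31, 32} ∩ (A ∖ {31}) = ∅, so x is NOT a limit point.
  x = 32: open {32} ∋ x has {32} ∩ (A ∖ {32}) = ∅, so x is NOT a limit point.
  x = 33: open {33} ∋ x has {33} ∩ (A ∖ {33}) = ∅, so x is NOT a limit point.
  x = 34: open {30, 32, 33, 34} ∋ x has {30, 32, 33, 34} ∩ (A ∖ {34}) = ∅, so x is NOT a limit point.
Collecting: A' = ∅.


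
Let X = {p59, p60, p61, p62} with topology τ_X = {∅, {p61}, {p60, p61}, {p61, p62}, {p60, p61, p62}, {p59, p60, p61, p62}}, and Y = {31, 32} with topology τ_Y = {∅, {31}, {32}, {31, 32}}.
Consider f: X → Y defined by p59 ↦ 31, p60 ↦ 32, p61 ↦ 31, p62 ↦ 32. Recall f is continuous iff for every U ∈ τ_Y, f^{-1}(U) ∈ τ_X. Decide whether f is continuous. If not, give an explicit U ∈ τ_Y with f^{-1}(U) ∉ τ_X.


f is NOT continuous.

Compute f^{-1}(U) for each U ∈ τ_Y:
  U = ∅: f^{-1}(U) = ∅ ∈ τ_X ✓.
  U = {31}: f^{-1}(U) = {p59, p61} ∉ τ_X ✗.
  U = {32}: f^{-1}(U) = {p60, p62} ∉ τ_X ✗.
  U = {31, 32}: f^{-1}(U) = {p59, p60, p61, p62} ∈ τ_X ✓.
Found U = {31} with f^{-1}(U) = {p59, p61} not in τ_X. Therefore f is NOT continuous.


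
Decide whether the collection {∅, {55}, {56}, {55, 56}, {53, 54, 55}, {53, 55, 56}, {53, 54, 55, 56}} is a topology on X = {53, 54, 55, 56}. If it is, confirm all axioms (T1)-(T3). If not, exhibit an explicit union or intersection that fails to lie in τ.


τ is NOT a topology on X.

Axiom (T1): ∅ ∈ τ? Yes; X ∈ τ? Yes.
Axiom (T2/T3): check pairwise unions and intersections of members of τ.
Counterexample for (T3): {53, 54, 55} ∩ {53, 55, 56} = {53, 55} ∉ τ. Therefore τ is NOT a topology.


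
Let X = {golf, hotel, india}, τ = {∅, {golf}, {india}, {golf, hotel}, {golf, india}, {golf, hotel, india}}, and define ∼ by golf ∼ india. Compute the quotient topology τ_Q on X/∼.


X/∼ = {[golf=india], [hotel]}; |τ_Q| = 3.

Equivalence classes: [golf=india], [hotel].
Quotient map π: X → X/∼ sends golf ↦ [golf=india], hotel ↦ [hotel], india ↦ [golf=india].
For each subset V ⊆ X/∼, compute π^{-1}(V) ⊆ X and check whether π^{-1}(V) ∈ τ. V is open in τ_Q iff π^{-1}(V) ∈ τ.
  V = {}: π^{-1}(V) = ∅ ∈ τ ✓.
  V = {[golf=india]}: π^{-1}(V) = {golf, india} ∈ τ ✓.
  V = {[hotel]}: π^{-1}(V) = {hotel} ∉ τ ✗.
  V = {[golf=india], [hotel]}: π^{-1}(V) = {golf, hotel, india} ∈ τ ✓.
Open sets in the quotient: τ_Q = {{}, {[golf=india]}, {[golf=india], [hotel]}} (3 elements).


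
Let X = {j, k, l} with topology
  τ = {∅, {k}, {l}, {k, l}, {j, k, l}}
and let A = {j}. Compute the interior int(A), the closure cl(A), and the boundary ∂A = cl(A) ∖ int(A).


int(A) = ∅, cl(A) = {j}, ∂A = {j}.

Closed sets in (X, τ) are complements of opens:
  closed(X, τ) = {∅, {j}, {j, k}, {j, l}, {j, k, l}}.
int(A) = ⋃ {U ∈ τ : U ⊆ A}. Opens contained in A: ∅.
Taking the union of these: int(A) = ∅.
cl(A) = ⋂ {C closed : A ⊆ C}. Closed sets containing A: {j}, {j, k}, {j, l}, {j, k, l}.
Intersecting these: cl(A) = {j}.
∂A = cl(A) ∖ int(A) = {j} ∖ ∅ = {j}.


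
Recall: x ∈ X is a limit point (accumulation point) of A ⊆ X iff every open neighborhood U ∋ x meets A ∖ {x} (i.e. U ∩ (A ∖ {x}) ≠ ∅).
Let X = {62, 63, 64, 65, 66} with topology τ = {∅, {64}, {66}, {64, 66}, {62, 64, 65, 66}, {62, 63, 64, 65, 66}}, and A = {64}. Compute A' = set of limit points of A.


A' = {62, 63, 65}

For each x ∈ X, list the open sets U ∈ τ with x ∈ U, then check whether U ∩ (A ∖ {x}) ≠ ∅ for every such U.
  x = 62: opens ∋ x are {62, 64, 65, 66}, {62, 63, 64, 65, 66}; each meets A ∖ {62}, so x IS a limit point.
  x = 63: opens ∋ x are {62, 63, 64, 65, 66}; each meets A ∖ {63}, so x IS a limit point.
  x = 64: open {64} ∋ x has {64} ∩ (A ∖ {64}) = ∅, so x is NOT a limit point.
  x = 65: opens ∋ x are {62, 64, 65, 66}, {62, 63, 64, 65, 66}; each meets A ∖ {65}, so x IS a limit point.
  x = 66: open {66} ∋ x has {66} ∩ (A ∖ {66}) = ∅, so x is NOT a limit point.
Collecting: A' = {62, 63, 65}.


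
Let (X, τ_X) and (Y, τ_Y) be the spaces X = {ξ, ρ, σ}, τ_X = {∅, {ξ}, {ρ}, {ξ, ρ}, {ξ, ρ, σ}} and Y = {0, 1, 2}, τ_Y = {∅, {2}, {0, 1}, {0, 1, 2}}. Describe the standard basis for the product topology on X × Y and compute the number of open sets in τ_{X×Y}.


Basis B = {∅ × ∅, {ξ} × {2}, {ρ} × {2}, {ξ} × {0, 1}, {ξ, ρ} × {2}, {ρ} × {0, 1}, {ξ} × {0, 1, 2}, {ξ, ρ, σ} × {2}, {ρ} × {0, 1, 2}, {ξ, ρ} × {0, 1}, {ξ, ρ} × {0, 1, 2}, {ξ, ρ, σ} × {0, 1}, {ξ, ρ, σ} × {0, 1, 2}}; |τ_{X×Y}| = 25.

Enumerate products U × V with U ∈ τ_X, V ∈ τ_Y (deduplicated):
  ∅ × ∅ = {} (∅)
  {ξ} × {2} = {(ξ,2)}
  {ρ} × {2} = {(ρ,2)}
  {ξ} × {0, 1} = {(ξ,0), (ξ,1)}
  {ξ, ρ} × {2} = {(ξ,2), (ρ,2)}
  {ρ} × {0, 1} = {(ρ,0), (ρ,1)}
  {ξ} × {0, 1, 2} = {(ξ,0), (ξ,1), (ξ,2)}
  {ξ, ρ, σ} × {2} = {(ξ,2), (ρ,2), (σ,2)}
  {ρ} × {0, 1, 2} = {(ρ,0), (ρ,1), (ρ,2)}
  {ξ, ρ} × {0, 1} = {(ξ,0), (ξ,1), (ρ,0), (ρ,1)}
  {ξ, ρ} × {0, 1, 2} = {(ξ,0), (ξ,1), (ξ,2), (ρ,0), (ρ,1), (ρ,2)}
  {ξ, ρ, σ} × {0, 1} = {(ξ,0), (ξ,1), (ρ,0), (ρ,1), (σ,0), (σ,1)}
  {ξ, ρ, σ} × {0, 1, 2} = {(ξ,0), (ξ,1), (ξ,2), (ρ,0), (ρ,1), (ρ,2), (σ,0), (σ,1), (σ,2)}
These 13 distinct sets form the basis B.
Close under arbitrary unions to get τ_{X×Y}; counting gives |τ_{X×Y}| = 25.


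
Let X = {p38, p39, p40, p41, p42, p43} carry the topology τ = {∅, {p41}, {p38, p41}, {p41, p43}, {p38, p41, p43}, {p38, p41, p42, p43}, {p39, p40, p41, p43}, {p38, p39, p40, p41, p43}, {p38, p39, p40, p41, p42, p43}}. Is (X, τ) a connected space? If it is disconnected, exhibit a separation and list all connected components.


(X, τ) is connected.

Find clopen sets (U ∈ τ with X ∖ U ∈ τ):
  U = ∅, X ∖ U = {p38, p39, p40, p41, p42, p43} — both open, so U is clopen.
  U = {p38, p39, p40, p41, p42, p43}, X ∖ U = ∅ — both open, so U is clopen.
Only trivial clopens (∅ and X) exist, so (X, τ) is connected.
Compute connected components by grouping points that agree on all clopens:
  component: {p38, p39, p40, p41, p42, p43}


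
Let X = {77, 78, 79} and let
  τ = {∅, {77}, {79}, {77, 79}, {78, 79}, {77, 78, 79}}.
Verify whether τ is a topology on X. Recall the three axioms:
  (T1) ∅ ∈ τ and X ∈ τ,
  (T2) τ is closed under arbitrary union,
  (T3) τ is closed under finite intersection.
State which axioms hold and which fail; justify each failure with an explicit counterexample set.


τ IS a topology on X.

Axiom (T1): ∅ ∈ τ? Yes; X ∈ τ? Yes.
Axiom (T2/T3): check pairwise unions and intersections of members of τ.
All pairwise intersections and unions checked — each lies in τ. Therefore τ satisfies (T1), (T2), (T3): it IS a topology on X.


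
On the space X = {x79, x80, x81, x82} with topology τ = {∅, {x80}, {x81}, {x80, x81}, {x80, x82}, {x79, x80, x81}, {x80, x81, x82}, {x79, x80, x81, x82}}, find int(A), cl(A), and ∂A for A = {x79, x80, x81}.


int(A) = {x79, x80, x81}, cl(A) = {x79, x80, x81, x82}, ∂A = {x82}.

Closed sets in (X, τ) are complements of opens:
  closed(X, τ) = {∅, {x79}, {x82}, {x79, x81}, {x79, x82}, {x79, x80, x82}, {x79, x81, x82}, {x79, x80, x81, x82}}.
int(A) = ⋃ {U ∈ τ : U ⊆ A}. Opens contained in A: ∅, {x80}, {x81}, {x80, x81}, {x79, x80, x81}.
Taking the union of these: int(A) = {x79, x80, x81}.
cl(A) = ⋂ {C closed : A ⊆ C}. Closed sets containing A: {x79, x80, x81, x82}.
Intersecting these: cl(A) = {x79, x80, x81, x82}.
∂A = cl(A) ∖ int(A) = {x79, x80, x81, x82} ∖ {x79, x80, x81} = {x82}.


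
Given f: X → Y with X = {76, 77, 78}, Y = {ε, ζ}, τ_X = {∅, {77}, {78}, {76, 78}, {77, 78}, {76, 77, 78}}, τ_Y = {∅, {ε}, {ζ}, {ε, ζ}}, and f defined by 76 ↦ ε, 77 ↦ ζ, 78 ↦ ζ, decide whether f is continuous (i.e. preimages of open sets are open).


f is NOT continuous.

Compute f^{-1}(U) for each U ∈ τ_Y:
  U = ∅: f^{-1}(U) = ∅ ∈ τ_X ✓.
  U = {ε}: f^{-1}(U) = {76} ∉ τ_X ✗.
  U = {ζ}: f^{-1}(U) = {77, 78} ∈ τ_X ✓.
  U = {ε, ζ}: f^{-1}(U) = {76, 77, 78} ∈ τ_X ✓.
Found U = {ε} with f^{-1}(U) = {76} not in τ_X. Therefore f is NOT continuous.


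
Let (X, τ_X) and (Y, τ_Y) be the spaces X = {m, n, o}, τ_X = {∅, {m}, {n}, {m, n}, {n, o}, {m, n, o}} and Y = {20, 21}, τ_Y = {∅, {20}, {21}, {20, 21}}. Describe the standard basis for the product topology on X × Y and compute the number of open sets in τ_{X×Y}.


Basis B = {∅ × ∅, {m} × {20}, {m} × {21}, {n} × {20}, {n} × {21}, {m} × {20, 21}, {m, n} × {20}, {m, n} × {21}, {n} × {20, 21}, {n, o} × {20}, {n, o} × {21}, {m, n, o} × {20}, {m, n, o} × {21}, {m, n} × {20, 21}, {n, o} × {20, 21}, {m, n, o} × {20, 21}}; |τ_{X×Y}| = 36.

Enumerate products U × V with U ∈ τ_X, V ∈ τ_Y (deduplicated):
  ∅ × ∅ = {} (∅)
  {m} × {20} = {(m,20)}
  {m} × {21} = {(m,21)}
  {n} × {20} = {(n,20)}
  {n} × {21} = {(n,21)}
  {m} × {20, 21} = {(m,20), (m,21)}
  {m, n} × {20} = {(m,20), (n,20)}
  {m, n} × {21} = {(m,21), (n,21)}
  {n} × {20, 21} = {(n,20), (n,21)}
  {n, o} × {20} = {(n,20), (o,20)}
  {n, o} × {21} = {(n,21), (o,21)}
  {m, n, o} × {20} = {(m,20), (n,20), (o,20)}
  {m, n, o} × {21} = {(m,21), (n,21), (o,21)}
  {m, n} × {20, 21} = {(m,20), (m,21), (n,20), (n,21)}
  {n, o} × {20, 21} = {(n,20), (n,21), (o,20), (o,21)}
  {m, n, o} × {20, 21} = {(m,20), (m,21), (n,20), (n,21), (o,20), (o,21)}
These 16 distinct sets form the basis B.
Close under arbitrary unions to get τ_{X×Y}; counting gives |τ_{X×Y}| = 36.
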